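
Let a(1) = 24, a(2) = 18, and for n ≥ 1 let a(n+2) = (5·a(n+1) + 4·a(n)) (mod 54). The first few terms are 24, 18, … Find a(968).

Listing terms: a(1) = 24,  a(2) = 18,  a(3) = 24,  a(4) = 30,  a(5) = 30,  a(6) = 0,  a(7) = 12,  a(8) = 6,  a(9) = 24,  a(10) = 36,  a(11) = 6,  a(12) = 12,  a(13) = 30,  a(14) = 36,  a(15) = 30,  a(16) = 24,  a(17) = 24,  a(18) = 0,  a(19) = 42,  a(20) = 48,  a(21) = 30,  a(22) = 18,  a(23) = 48,  a(24) = 42,  a(25) = 24,  a(26) = 18.
The sequence repeats with period 24.
So a(968) = a(1 + ((968-1) mod 24)) = a(8) = 6.

6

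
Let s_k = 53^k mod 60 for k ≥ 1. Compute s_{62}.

Listing terms: s_1 = 53,  s_2 = 49,  s_3 = 17,  s_4 = 1,  s_5 = 53.
The sequence repeats with period 4.
(62 - 1) mod 4 = 1, so s_{62} = s_2 = 49.

49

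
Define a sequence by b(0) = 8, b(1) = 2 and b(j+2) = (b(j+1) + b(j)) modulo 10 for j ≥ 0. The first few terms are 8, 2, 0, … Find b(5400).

8

We have b(0) = 8; b(1) = 2; b(2) = 0; b(3) = 2; b(4) = 2; b(5) = 4; b(6) = 6; b(7) = 0; b(8) = 6; b(9) = 6; b(10) = 2; b(11) = 8; b(12) = 0; b(13) = 8; b(14) = 8; b(15) = 6; b(16) = 4; b(17) = 0; b(18) = 4; b(19) = 4; b(20) = 8; b(21) = 2.
Since (b(20), b(21)) = (b(0), b(1)) = (8, 2) (two consecutive terms determine the rest), the sequence is periodic with period 20.
So b(5400) = b(0 + ((5400-0) mod 20)) = b(0) = 8.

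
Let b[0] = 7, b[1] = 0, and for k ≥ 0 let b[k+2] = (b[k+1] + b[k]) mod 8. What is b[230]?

We have b[0] = 7, b[1] = 0, b[2] = 7, b[3] = 7, b[4] = 6, b[5] = 5, b[6] = 3, b[7] = 0, b[8] = 3, b[9] = 3, b[10] = 6, b[11] = 1, b[12] = 7, b[13] = 0.
The sequence repeats with period 12.
(230 - 0) mod 12 = 2, so b[230] = b[2] = 7.

7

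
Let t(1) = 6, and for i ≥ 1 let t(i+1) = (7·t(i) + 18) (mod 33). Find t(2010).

3

Computing terms: t(1) = 6; t(2) = 27; t(3) = 9; t(4) = 15; t(5) = 24; t(6) = 21; t(7) = 0; t(8) = 18; t(9) = 12; t(10) = 3; t(11) = 6.
Since t(11) = t(1) = 6, the sequence is periodic with period 10.
(2010 - 1) mod 10 = 9, so t(2010) = t(10) = 3.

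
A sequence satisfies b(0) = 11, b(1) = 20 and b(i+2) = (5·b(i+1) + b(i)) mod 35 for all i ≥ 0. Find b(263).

Computing terms: b(0) = 11; b(1) = 20; b(2) = 6; b(3) = 15; b(4) = 11; b(5) = 0; b(6) = 11; b(7) = 20.
The sequence repeats with period 6.
(263 - 0) mod 6 = 5, so b(263) = b(5) = 0.

0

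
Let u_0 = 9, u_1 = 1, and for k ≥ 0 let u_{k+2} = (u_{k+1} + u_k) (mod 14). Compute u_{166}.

11

u_0 = 9; u_1 = 1; u_2 = 10; u_3 = 11; u_4 = 7; u_5 = 4; u_6 = 11; u_7 = 1; u_8 = 12; u_9 = 13; u_{10} = 11; u_{11} = 10; u_{12} = 7; u_{13} = 3; u_{14} = 10; u_{15} = 13; u_{16} = 9; u_{17} = 8; u_{18} = 3; u_{19} = 11; u_{20} = 0; u_{21} = 11; u_{22} = 11; u_{23} = 8; u_{24} = 5; u_{25} = 13; u_{26} = 4; u_{27} = 3; u_{28} = 7; u_{29} = 10; u_{30} = 3; u_{31} = 13; u_{32} = 2; u_{33} = 1; u_{34} = 3; u_{35} = 4; u_{36} = 7; u_{37} = 11; u_{38} = 4; u_{39} = 1; u_{40} = 5; u_{41} = 6; u_{42} = 11; u_{43} = 3; u_{44} = 0; u_{45} = 3; u_{46} = 3; u_{47} = 6; u_{48} = 9; u_{49} = 1.
The sequence repeats with period 48.
(166 - 0) mod 48 = 22, so u_{166} = u_{22} = 11.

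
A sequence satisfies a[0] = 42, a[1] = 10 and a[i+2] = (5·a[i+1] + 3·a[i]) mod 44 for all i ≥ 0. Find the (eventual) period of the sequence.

30

Computing terms: a[0] = 42, a[1] = 10, a[2] = 0, a[3] = 30, a[4] = 18, a[5] = 4, a[6] = 30, a[7] = 30, a[8] = 20, a[9] = 14, a[10] = 42, a[11] = 32, a[12] = 22, a[13] = 30, a[14] = 40, a[15] = 26, a[16] = 30, a[17] = 8, a[18] = 42, a[19] = 14, a[20] = 20, a[21] = 10, a[22] = 22, a[23] = 8, a[24] = 18, a[25] = 26, a[26] = 8, a[27] = 30, a[28] = 42, a[29] = 36, a[30] = 42, a[31] = 10.
The sequence repeats with period 30.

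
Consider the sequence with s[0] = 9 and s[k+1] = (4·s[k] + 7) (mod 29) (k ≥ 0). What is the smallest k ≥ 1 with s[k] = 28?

4

s[0] = 9; s[1] = 14; s[2] = 5; s[3] = 27; s[4] = 28; s[5] = 3; s[6] = 19; s[7] = 25; s[8] = 20; s[9] = 0; s[10] = 7; s[11] = 6; s[12] = 2; s[13] = 15; s[14] = 9.
Since s[14] = s[0] = 9, the sequence is periodic with period 14.
The value 28 first appears (with k ≥ 1) at s[4].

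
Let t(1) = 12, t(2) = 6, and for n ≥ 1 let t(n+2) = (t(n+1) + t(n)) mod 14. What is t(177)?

Listing terms: t(1) = 12; t(2) = 6; t(3) = 4; t(4) = 10; t(5) = 0; t(6) = 10; t(7) = 10; t(8) = 6; t(9) = 2; t(10) = 8; t(11) = 10; t(12) = 4; t(13) = 0; t(14) = 4; t(15) = 4; t(16) = 8; t(17) = 12; t(18) = 6.
The sequence repeats with period 16.
So t(177) = t(1 + ((177-1) mod 16)) = t(1) = 12.

12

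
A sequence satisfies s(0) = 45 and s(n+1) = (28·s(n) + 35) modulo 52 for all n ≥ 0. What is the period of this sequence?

12

Listing terms: s(0) = 45, s(1) = 47, s(2) = 51, s(3) = 7, s(4) = 23, s(5) = 3, s(6) = 15, s(7) = 39, s(8) = 35, s(9) = 27, s(10) = 11, s(11) = 31, s(12) = 19, s(13) = 47.
Since s(13) = s(1) = 47, the sequence is eventually periodic: after a pre-period of length 1 it cycles with period 12.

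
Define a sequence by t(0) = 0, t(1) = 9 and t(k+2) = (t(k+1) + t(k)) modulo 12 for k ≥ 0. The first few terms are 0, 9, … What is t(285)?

Computing terms: t(0) = 0; t(1) = 9; t(2) = 9; t(3) = 6; t(4) = 3; t(5) = 9; t(6) = 0; t(7) = 9.
Since (t(6), t(7)) = (t(0), t(1)) = (0, 9) (two consecutive terms determine the rest), the sequence is periodic with period 6.
So t(285) = t(0 + ((285-0) mod 6)) = t(3) = 6.

6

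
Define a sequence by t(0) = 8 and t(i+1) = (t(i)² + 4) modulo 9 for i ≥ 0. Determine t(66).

8

We have t(0) = 8,  t(1) = 5,  t(2) = 2,  t(3) = 8.
Since t(3) = t(0) = 8, the sequence is periodic with period 3.
(66 - 0) mod 3 = 0, so t(66) = t(0) = 8.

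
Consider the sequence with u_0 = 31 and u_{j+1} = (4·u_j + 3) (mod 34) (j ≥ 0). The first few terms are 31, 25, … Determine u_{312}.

31

We have u_0 = 31, u_1 = 25, u_2 = 1, u_3 = 7, u_4 = 31.
The sequence repeats with period 4.
So u_{312} = u_{0 + ((312-0) mod 4)} = u_0 = 31.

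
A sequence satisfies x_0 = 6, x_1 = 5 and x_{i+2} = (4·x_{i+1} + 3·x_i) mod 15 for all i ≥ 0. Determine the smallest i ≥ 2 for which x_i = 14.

Listing terms: x_0 = 6,  x_1 = 5,  x_2 = 8,  x_3 = 2,  x_4 = 2,  x_5 = 14,  x_6 = 2,  x_7 = 5,  x_8 = 11,  x_9 = 14,  x_{10} = 14,  x_{11} = 8,  x_{12} = 14,  x_{13} = 5,  x_{14} = 2,  x_{15} = 8,  x_{16} = 8,  x_{17} = 11,  x_{18} = 8,  x_{19} = 5,  x_{20} = 14,  x_{21} = 11,  x_{22} = 11,  x_{23} = 2,  x_{24} = 11,  x_{25} = 5,  x_{26} = 8.
Since (x_{25}, x_{26}) = (x_1, x_2) = (5, 8) (two consecutive terms determine the rest), the sequence is eventually periodic: after a pre-period of length 1 it cycles with period 24.
The value 14 first appears (with i ≥ 2) at x_5.

5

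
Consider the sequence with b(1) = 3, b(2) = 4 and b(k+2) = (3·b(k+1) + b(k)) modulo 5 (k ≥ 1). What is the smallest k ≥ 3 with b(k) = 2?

We have b(1) = 3, b(2) = 4, b(3) = 0, b(4) = 4, b(5) = 2, b(6) = 0, b(7) = 2, b(8) = 1, b(9) = 0, b(10) = 1, b(11) = 3, b(12) = 0, b(13) = 3, b(14) = 4.
Since (b(13), b(14)) = (b(1), b(2)) = (3, 4) (two consecutive terms determine the rest), the sequence is periodic with period 12.
The value 2 first appears (with k ≥ 3) at b(5).

5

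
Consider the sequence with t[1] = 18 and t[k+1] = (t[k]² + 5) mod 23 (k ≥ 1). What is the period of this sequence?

4

Listing terms: t[1] = 18, t[2] = 7, t[3] = 8, t[4] = 0, t[5] = 5, t[6] = 7.
Since t[6] = t[2] = 7, the sequence is eventually periodic: after a pre-period of length 1 it cycles with period 4.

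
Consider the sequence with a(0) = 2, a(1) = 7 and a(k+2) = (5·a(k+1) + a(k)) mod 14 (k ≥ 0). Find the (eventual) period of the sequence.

6

Computing terms: a(0) = 2, a(1) = 7, a(2) = 9, a(3) = 10, a(4) = 3, a(5) = 11, a(6) = 2, a(7) = 7.
The sequence repeats with period 6.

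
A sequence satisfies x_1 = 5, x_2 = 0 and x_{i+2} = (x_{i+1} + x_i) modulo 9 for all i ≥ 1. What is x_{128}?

4

x_1 = 5; x_2 = 0; x_3 = 5; x_4 = 5; x_5 = 1; x_6 = 6; x_7 = 7; x_8 = 4; x_9 = 2; x_{10} = 6; x_{11} = 8; x_{12} = 5; x_{13} = 4; x_{14} = 0; x_{15} = 4; x_{16} = 4; x_{17} = 8; x_{18} = 3; x_{19} = 2; x_{20} = 5; x_{21} = 7; x_{22} = 3; x_{23} = 1; x_{24} = 4; x_{25} = 5; x_{26} = 0.
The sequence repeats with period 24.
So x_{128} = x_{1 + ((128-1) mod 24)} = x_8 = 4.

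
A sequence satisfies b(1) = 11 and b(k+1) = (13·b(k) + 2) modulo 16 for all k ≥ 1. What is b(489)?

Listing terms: b(1) = 11; b(2) = 1; b(3) = 15; b(4) = 5; b(5) = 3; b(6) = 9; b(7) = 7; b(8) = 13; b(9) = 11.
Since b(9) = b(1) = 11, the sequence is periodic with period 8.
(489 - 1) mod 8 = 0, so b(489) = b(1) = 11.

11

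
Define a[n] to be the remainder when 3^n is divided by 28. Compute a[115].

Computing terms: a[0] = 1,  a[1] = 3,  a[2] = 9,  a[3] = 27,  a[4] = 25,  a[5] = 19,  a[6] = 1.
Since a[6] = a[0] = 1, the sequence is periodic with period 6.
(115 - 0) mod 6 = 1, so a[115] = a[1] = 3.

3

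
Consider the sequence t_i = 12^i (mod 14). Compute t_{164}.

Listing terms: t_1 = 12, t_2 = 4, t_3 = 6, t_4 = 2, t_5 = 10, t_6 = 8, t_7 = 12.
Since t_7 = t_1 = 12, the sequence is periodic with period 6.
(164 - 1) mod 6 = 1, so t_{164} = t_2 = 4.

4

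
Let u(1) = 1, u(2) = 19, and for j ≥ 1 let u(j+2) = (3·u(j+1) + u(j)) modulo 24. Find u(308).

7

We have u(1) = 1; u(2) = 19; u(3) = 10; u(4) = 1; u(5) = 13; u(6) = 16; u(7) = 13; u(8) = 7; u(9) = 10; u(10) = 13; u(11) = 1; u(12) = 16; u(13) = 1; u(14) = 19.
Since (u(13), u(14)) = (u(1), u(2)) = (1, 19) (two consecutive terms determine the rest), the sequence is periodic with period 12.
(308 - 1) mod 12 = 7, so u(308) = u(8) = 7.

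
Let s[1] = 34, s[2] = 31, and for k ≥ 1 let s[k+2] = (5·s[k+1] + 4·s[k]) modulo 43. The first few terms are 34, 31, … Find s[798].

We have s[1] = 34, s[2] = 31, s[3] = 33, s[4] = 31, s[5] = 29, s[6] = 11, s[7] = 42, s[8] = 39, s[9] = 19, s[10] = 36, s[11] = 41, s[12] = 5, s[13] = 17, s[14] = 19, s[15] = 34, s[16] = 31.
The sequence repeats with period 14.
So s[798] = s[1 + ((798-1) mod 14)] = s[14] = 19.

19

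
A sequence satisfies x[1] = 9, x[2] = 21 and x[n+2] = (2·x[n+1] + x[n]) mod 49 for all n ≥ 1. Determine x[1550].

Computing terms: x[1] = 9, x[2] = 21, x[3] = 2, x[4] = 25, x[5] = 3, x[6] = 31, x[7] = 16, x[8] = 14, x[9] = 44, x[10] = 4, x[11] = 3, x[12] = 10, x[13] = 23, x[14] = 7, x[15] = 37, x[16] = 32, x[17] = 3, x[18] = 38, x[19] = 30, x[20] = 0, x[21] = 30, x[22] = 11, x[23] = 3, x[24] = 17, x[25] = 37, x[26] = 42, x[27] = 23, x[28] = 39, x[29] = 3, x[30] = 45, x[31] = 44, x[32] = 35, x[33] = 16, x[34] = 18, x[35] = 3, x[36] = 24, x[37] = 2, x[38] = 28, x[39] = 9, x[40] = 46, x[41] = 3, x[42] = 3, x[43] = 9, x[44] = 21.
Since (x[43], x[44]) = (x[1], x[2]) = (9, 21) (two consecutive terms determine the rest), the sequence is periodic with period 42.
(1550 - 1) mod 42 = 37, so x[1550] = x[38] = 28.

28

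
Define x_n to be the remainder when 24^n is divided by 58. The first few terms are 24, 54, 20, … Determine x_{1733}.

Listing terms: x_1 = 24, x_2 = 54, x_3 = 20, x_4 = 16, x_5 = 36, x_6 = 52, x_7 = 30, x_8 = 24.
Since x_8 = x_1 = 24, the sequence is periodic with period 7.
(1733 - 1) mod 7 = 3, so x_{1733} = x_4 = 16.

16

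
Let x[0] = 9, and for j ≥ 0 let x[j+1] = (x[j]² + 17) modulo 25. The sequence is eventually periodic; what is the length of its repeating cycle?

8

Computing terms: x[0] = 9, x[1] = 23, x[2] = 21, x[3] = 8, x[4] = 6, x[5] = 3, x[6] = 1, x[7] = 18, x[8] = 16, x[9] = 23.
Since x[9] = x[1] = 23, the sequence is eventually periodic: after a pre-period of length 1 it cycles with period 8.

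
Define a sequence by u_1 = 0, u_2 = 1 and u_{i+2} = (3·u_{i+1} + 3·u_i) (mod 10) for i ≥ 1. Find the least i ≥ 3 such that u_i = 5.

5

We have u_1 = 0,  u_2 = 1,  u_3 = 3,  u_4 = 2,  u_5 = 5,  u_6 = 1,  u_7 = 8,  u_8 = 7,  u_9 = 5,  u_{10} = 6,  u_{11} = 3,  u_{12} = 7,  u_{13} = 0,  u_{14} = 1.
Since (u_{13}, u_{14}) = (u_1, u_2) = (0, 1) (two consecutive terms determine the rest), the sequence is periodic with period 12.
The value 5 first appears (with i ≥ 3) at u_5.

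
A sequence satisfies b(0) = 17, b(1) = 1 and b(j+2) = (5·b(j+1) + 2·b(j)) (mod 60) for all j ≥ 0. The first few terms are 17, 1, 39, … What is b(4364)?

Listing terms: b(0) = 17; b(1) = 1; b(2) = 39; b(3) = 17; b(4) = 43; b(5) = 9; b(6) = 11; b(7) = 13; b(8) = 27; b(9) = 41; b(10) = 19; b(11) = 57; b(12) = 23; b(13) = 49; b(14) = 51; b(15) = 53; b(16) = 7; b(17) = 21; b(18) = 59; b(19) = 37; b(20) = 3; b(21) = 29; b(22) = 31; b(23) = 33; b(24) = 47; b(25) = 1; b(26) = 39.
Since (b(25), b(26)) = (b(1), b(2)) = (1, 39) (two consecutive terms determine the rest), the sequence is eventually periodic: after a pre-period of length 1 it cycles with period 24.
For j ≥ 1, b(j) depends only on (j - 1) mod 24. (4364 - 1) mod 24 = 19, so b(4364) = b(20) = 3.

3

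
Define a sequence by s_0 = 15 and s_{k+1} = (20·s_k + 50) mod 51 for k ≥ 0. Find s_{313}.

8

Computing terms: s_0 = 15,  s_1 = 44,  s_2 = 12,  s_3 = 35,  s_4 = 36,  s_5 = 5,  s_6 = 48,  s_7 = 41,  s_8 = 3,  s_9 = 8,  s_{10} = 6,  s_{11} = 17,  s_{12} = 33,  s_{13} = 47,  s_{14} = 21,  s_{15} = 11,  s_{16} = 15.
The sequence repeats with period 16.
So s_{313} = s_{0 + ((313-0) mod 16)} = s_9 = 8.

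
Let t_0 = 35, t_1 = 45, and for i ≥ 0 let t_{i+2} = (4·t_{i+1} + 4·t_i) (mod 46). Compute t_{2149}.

30

Listing terms: t_0 = 35,  t_1 = 45,  t_2 = 44,  t_3 = 34,  t_4 = 36,  t_5 = 4,  t_6 = 22,  t_7 = 12,  t_8 = 44,  t_9 = 40,  t_{10} = 14,  t_{11} = 32,  t_{12} = 0,  t_{13} = 36,  t_{14} = 6,  t_{15} = 30,  t_{16} = 6,  t_{17} = 6,  t_{18} = 2,  t_{19} = 32,  t_{20} = 44,  t_{21} = 28,  t_{22} = 12,  t_{23} = 22,  t_{24} = 44,  t_{25} = 34.
Since (t_{24}, t_{25}) = (t_2, t_3) = (44, 34) (two consecutive terms determine the rest), the sequence is eventually periodic: after a pre-period of length 2 it cycles with period 22.
For i ≥ 2, t_i depends only on (i - 2) mod 22. (2149 - 2) mod 22 = 13, so t_{2149} = t_{15} = 30.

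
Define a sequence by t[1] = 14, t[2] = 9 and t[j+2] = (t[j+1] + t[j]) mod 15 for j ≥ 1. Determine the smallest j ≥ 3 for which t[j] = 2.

4

Listing terms: t[1] = 14,  t[2] = 9,  t[3] = 8,  t[4] = 2,  t[5] = 10,  t[6] = 12,  t[7] = 7,  t[8] = 4,  t[9] = 11,  t[10] = 0,  t[11] = 11,  t[12] = 11,  t[13] = 7,  t[14] = 3,  t[15] = 10,  t[16] = 13,  t[17] = 8,  t[18] = 6,  t[19] = 14,  t[20] = 5,  t[21] = 4,  t[22] = 9,  t[23] = 13,  t[24] = 7,  t[25] = 5,  t[26] = 12,  t[27] = 2,  t[28] = 14,  t[29] = 1,  t[30] = 0,  t[31] = 1,  t[32] = 1,  t[33] = 2,  t[34] = 3,  t[35] = 5,  t[36] = 8,  t[37] = 13,  t[38] = 6,  t[39] = 4,  t[40] = 10,  t[41] = 14,  t[42] = 9.
Since (t[41], t[42]) = (t[1], t[2]) = (14, 9) (two consecutive terms determine the rest), the sequence is periodic with period 40.
The value 2 first appears (with j ≥ 3) at t[4].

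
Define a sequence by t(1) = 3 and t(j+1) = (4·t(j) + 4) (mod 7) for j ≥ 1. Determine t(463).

t(1) = 3,  t(2) = 2,  t(3) = 5,  t(4) = 3.
Since t(4) = t(1) = 3, the sequence is periodic with period 3.
(463 - 1) mod 3 = 0, so t(463) = t(1) = 3.

3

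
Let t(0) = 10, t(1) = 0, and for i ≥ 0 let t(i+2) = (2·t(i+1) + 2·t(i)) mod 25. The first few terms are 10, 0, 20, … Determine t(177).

20

Listing terms: t(0) = 10, t(1) = 0, t(2) = 20, t(3) = 15, t(4) = 20, t(5) = 20, t(6) = 5, t(7) = 0, t(8) = 10, t(9) = 20, t(10) = 10, t(11) = 10, t(12) = 15, t(13) = 0, t(14) = 5, t(15) = 10, t(16) = 5, t(17) = 5, t(18) = 20, t(19) = 0, t(20) = 15, t(21) = 5, t(22) = 15, t(23) = 15, t(24) = 10, t(25) = 0.
The sequence repeats with period 24.
So t(177) = t(0 + ((177-0) mod 24)) = t(9) = 20.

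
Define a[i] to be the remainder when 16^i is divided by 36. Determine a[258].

Computing terms: a[1] = 16, a[2] = 4, a[3] = 28, a[4] = 16.
The sequence repeats with period 3.
So a[258] = a[1 + ((258-1) mod 3)] = a[3] = 28.

28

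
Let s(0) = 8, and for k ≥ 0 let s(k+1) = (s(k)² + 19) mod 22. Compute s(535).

17

Listing terms: s(0) = 8,  s(1) = 17,  s(2) = 0,  s(3) = 19,  s(4) = 6,  s(5) = 11,  s(6) = 8.
Since s(6) = s(0) = 8, the sequence is periodic with period 6.
(535 - 0) mod 6 = 1, so s(535) = s(1) = 17.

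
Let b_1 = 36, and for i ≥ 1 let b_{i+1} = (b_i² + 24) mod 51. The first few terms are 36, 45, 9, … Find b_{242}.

33

We have b_1 = 36,  b_2 = 45,  b_3 = 9,  b_4 = 3,  b_5 = 33,  b_6 = 42,  b_7 = 3.
Since b_7 = b_4 = 3, the sequence is eventually periodic: after a pre-period of length 3 it cycles with period 3.
For i ≥ 4, b_i depends only on (i - 4) mod 3. (242 - 4) mod 3 = 1, so b_{242} = b_5 = 33.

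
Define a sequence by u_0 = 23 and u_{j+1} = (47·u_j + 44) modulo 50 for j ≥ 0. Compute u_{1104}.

33

u_0 = 23,  u_1 = 25,  u_2 = 19,  u_3 = 37,  u_4 = 33,  u_5 = 45,  u_6 = 9,  u_7 = 17,  u_8 = 43,  u_9 = 15,  u_{10} = 49,  u_{11} = 47,  u_{12} = 3,  u_{13} = 35,  u_{14} = 39,  u_{15} = 27,  u_{16} = 13,  u_{17} = 5,  u_{18} = 29,  u_{19} = 7,  u_{20} = 23.
Since u_{20} = u_0 = 23, the sequence is periodic with period 20.
So u_{1104} = u_{0 + ((1104-0) mod 20)} = u_4 = 33.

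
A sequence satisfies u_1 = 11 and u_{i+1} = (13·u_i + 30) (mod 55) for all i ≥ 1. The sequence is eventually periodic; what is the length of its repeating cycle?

20

Listing terms: u_1 = 11, u_2 = 8, u_3 = 24, u_4 = 12, u_5 = 21, u_6 = 28, u_7 = 9, u_8 = 37, u_9 = 16, u_{10} = 18, u_{11} = 44, u_{12} = 52, u_{13} = 46, u_{14} = 23, u_{15} = 54, u_{16} = 17, u_{17} = 31, u_{18} = 48, u_{19} = 49, u_{20} = 7, u_{21} = 11.
Since u_{21} = u_1 = 11, the sequence is periodic with period 20.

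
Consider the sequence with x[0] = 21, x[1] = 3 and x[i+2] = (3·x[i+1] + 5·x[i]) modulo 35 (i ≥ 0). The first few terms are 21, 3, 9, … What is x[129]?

28

x[0] = 21,  x[1] = 3,  x[2] = 9,  x[3] = 7,  x[4] = 31,  x[5] = 23,  x[6] = 14,  x[7] = 17,  x[8] = 16,  x[9] = 28,  x[10] = 24,  x[11] = 2,  x[12] = 21,  x[13] = 3.
Since (x[12], x[13]) = (x[0], x[1]) = (21, 3) (two consecutive terms determine the rest), the sequence is periodic with period 12.
So x[129] = x[0 + ((129-0) mod 12)] = x[9] = 28.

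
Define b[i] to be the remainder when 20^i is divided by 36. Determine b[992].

b[0] = 1; b[1] = 20; b[2] = 4; b[3] = 8; b[4] = 16; b[5] = 32; b[6] = 28; b[7] = 20.
Since b[7] = b[1] = 20, the sequence is eventually periodic: after a pre-period of length 1 it cycles with period 6.
For i ≥ 1, b[i] depends only on (i - 1) mod 6. (992 - 1) mod 6 = 1, so b[992] = b[2] = 4.

4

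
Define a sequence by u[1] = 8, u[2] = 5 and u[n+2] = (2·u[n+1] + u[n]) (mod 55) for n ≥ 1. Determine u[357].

We have u[1] = 8, u[2] = 5, u[3] = 18, u[4] = 41, u[5] = 45, u[6] = 21, u[7] = 32, u[8] = 30, u[9] = 37, u[10] = 49, u[11] = 25, u[12] = 44, u[13] = 3, u[14] = 50, u[15] = 48, u[16] = 36, u[17] = 10, u[18] = 1, u[19] = 12, u[20] = 25, u[21] = 7, u[22] = 39, u[23] = 30, u[24] = 44, u[25] = 8, u[26] = 5.
The sequence repeats with period 24.
So u[357] = u[1 + ((357-1) mod 24)] = u[21] = 7.

7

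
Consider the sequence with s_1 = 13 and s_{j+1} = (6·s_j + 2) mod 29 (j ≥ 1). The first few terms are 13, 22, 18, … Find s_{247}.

12

We have s_1 = 13; s_2 = 22; s_3 = 18; s_4 = 23; s_5 = 24; s_6 = 1; s_7 = 8; s_8 = 21; s_9 = 12; s_{10} = 16; s_{11} = 11; s_{12} = 10; s_{13} = 4; s_{14} = 26; s_{15} = 13.
Since s_{15} = s_1 = 13, the sequence is periodic with period 14.
So s_{247} = s_{1 + ((247-1) mod 14)} = s_9 = 12.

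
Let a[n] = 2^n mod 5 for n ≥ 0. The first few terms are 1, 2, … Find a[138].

4

Computing terms: a[0] = 1; a[1] = 2; a[2] = 4; a[3] = 3; a[4] = 1.
Since a[4] = a[0] = 1, the sequence is periodic with period 4.
So a[138] = a[0 + ((138-0) mod 4)] = a[2] = 4.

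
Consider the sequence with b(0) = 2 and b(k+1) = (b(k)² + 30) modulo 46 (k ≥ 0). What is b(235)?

38

Computing terms: b(0) = 2,  b(1) = 34,  b(2) = 36,  b(3) = 38,  b(4) = 2.
The sequence repeats with period 4.
(235 - 0) mod 4 = 3, so b(235) = b(3) = 38.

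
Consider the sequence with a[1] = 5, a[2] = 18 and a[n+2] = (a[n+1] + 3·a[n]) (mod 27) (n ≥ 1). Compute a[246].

a[1] = 5, a[2] = 18, a[3] = 6, a[4] = 6, a[5] = 24, a[6] = 15, a[7] = 6, a[8] = 24.
Since (a[7], a[8]) = (a[4], a[5]) = (6, 24) (two consecutive terms determine the rest), the sequence is eventually periodic: after a pre-period of length 3 it cycles with period 3.
For n ≥ 4, a[n] depends only on (n - 4) mod 3. (246 - 4) mod 3 = 2, so a[246] = a[6] = 15.

15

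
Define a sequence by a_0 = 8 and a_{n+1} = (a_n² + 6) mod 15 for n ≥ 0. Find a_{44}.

1

Computing terms: a_0 = 8,  a_1 = 10,  a_2 = 1,  a_3 = 7,  a_4 = 10.
Since a_4 = a_1 = 10, the sequence is eventually periodic: after a pre-period of length 1 it cycles with period 3.
For n ≥ 1, a_n depends only on (n - 1) mod 3. (44 - 1) mod 3 = 1, so a_{44} = a_2 = 1.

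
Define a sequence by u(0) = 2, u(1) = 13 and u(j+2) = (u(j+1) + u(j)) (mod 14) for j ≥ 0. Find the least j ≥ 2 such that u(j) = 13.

10

u(0) = 2; u(1) = 13; u(2) = 1; u(3) = 0; u(4) = 1; u(5) = 1; u(6) = 2; u(7) = 3; u(8) = 5; u(9) = 8; u(10) = 13; u(11) = 7; u(12) = 6; u(13) = 13; u(14) = 5; u(15) = 4; u(16) = 9; u(17) = 13; u(18) = 8; u(19) = 7; u(20) = 1; u(21) = 8; u(22) = 9; u(23) = 3; u(24) = 12; u(25) = 1; u(26) = 13; u(27) = 0; u(28) = 13; u(29) = 13; u(30) = 12; u(31) = 11; u(32) = 9; u(33) = 6; u(34) = 1; u(35) = 7; u(36) = 8; u(37) = 1; u(38) = 9; u(39) = 10; u(40) = 5; u(41) = 1; u(42) = 6; u(43) = 7; u(44) = 13; u(45) = 6; u(46) = 5; u(47) = 11; u(48) = 2; u(49) = 13.
The sequence repeats with period 48.
The value 13 first appears (with j ≥ 2) at u(10).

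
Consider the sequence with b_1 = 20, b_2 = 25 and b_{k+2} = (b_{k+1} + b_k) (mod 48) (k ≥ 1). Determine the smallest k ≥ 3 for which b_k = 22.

4

b_1 = 20, b_2 = 25, b_3 = 45, b_4 = 22, b_5 = 19, b_6 = 41, b_7 = 12, b_8 = 5, b_9 = 17, b_{10} = 22, b_{11} = 39, b_{12} = 13, b_{13} = 4, b_{14} = 17, b_{15} = 21, b_{16} = 38, b_{17} = 11, b_{18} = 1, b_{19} = 12, b_{20} = 13, b_{21} = 25, b_{22} = 38, b_{23} = 15, b_{24} = 5, b_{25} = 20, b_{26} = 25.
The sequence repeats with period 24.
The value 22 first appears (with k ≥ 3) at b_4.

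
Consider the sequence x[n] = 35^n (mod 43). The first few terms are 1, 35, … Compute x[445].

Listing terms: x[0] = 1,  x[1] = 35,  x[2] = 21,  x[3] = 4,  x[4] = 11,  x[5] = 41,  x[6] = 16,  x[7] = 1.
The sequence repeats with period 7.
(445 - 0) mod 7 = 4, so x[445] = x[4] = 11.

11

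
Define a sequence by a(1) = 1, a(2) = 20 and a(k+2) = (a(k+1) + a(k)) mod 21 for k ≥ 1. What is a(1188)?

a(1) = 1, a(2) = 20, a(3) = 0, a(4) = 20, a(5) = 20, a(6) = 19, a(7) = 18, a(8) = 16, a(9) = 13, a(10) = 8, a(11) = 0, a(12) = 8, a(13) = 8, a(14) = 16, a(15) = 3, a(16) = 19, a(17) = 1, a(18) = 20.
The sequence repeats with period 16.
So a(1188) = a(1 + ((1188-1) mod 16)) = a(4) = 20.

20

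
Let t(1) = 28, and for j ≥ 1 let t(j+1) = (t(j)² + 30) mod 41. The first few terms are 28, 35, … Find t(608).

t(1) = 28, t(2) = 35, t(3) = 25, t(4) = 40, t(5) = 31, t(6) = 7, t(7) = 38, t(8) = 39, t(9) = 34, t(10) = 38.
Since t(10) = t(7) = 38, the sequence is eventually periodic: after a pre-period of length 6 it cycles with period 3.
For j ≥ 7, t(j) depends only on (j - 7) mod 3. (608 - 7) mod 3 = 1, so t(608) = t(8) = 39.

39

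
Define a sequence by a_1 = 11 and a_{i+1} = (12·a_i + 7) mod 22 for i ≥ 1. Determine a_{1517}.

19

a_1 = 11, a_2 = 7, a_3 = 3, a_4 = 21, a_5 = 17, a_6 = 13, a_7 = 9, a_8 = 5, a_9 = 1, a_{10} = 19, a_{11} = 15, a_{12} = 11.
Since a_{12} = a_1 = 11, the sequence is periodic with period 11.
So a_{1517} = a_{1 + ((1517-1) mod 11)} = a_{10} = 19.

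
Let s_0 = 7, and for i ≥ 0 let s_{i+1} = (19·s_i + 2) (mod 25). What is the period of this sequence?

We have s_0 = 7; s_1 = 10; s_2 = 17; s_3 = 0; s_4 = 2; s_5 = 15; s_6 = 12; s_7 = 5; s_8 = 22; s_9 = 20; s_{10} = 7.
Since s_{10} = s_0 = 7, the sequence is periodic with period 10.

10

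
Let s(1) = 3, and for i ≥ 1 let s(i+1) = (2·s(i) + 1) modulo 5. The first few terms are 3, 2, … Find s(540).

We have s(1) = 3, s(2) = 2, s(3) = 0, s(4) = 1, s(5) = 3.
The sequence repeats with period 4.
So s(540) = s(1 + ((540-1) mod 4)) = s(4) = 1.

1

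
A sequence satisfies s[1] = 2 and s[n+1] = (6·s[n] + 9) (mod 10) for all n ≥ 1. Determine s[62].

Computing terms: s[1] = 2, s[2] = 1, s[3] = 5, s[4] = 9, s[5] = 3, s[6] = 7, s[7] = 1.
Since s[7] = s[2] = 1, the sequence is eventually periodic: after a pre-period of length 1 it cycles with period 5.
For n ≥ 2, s[n] depends only on (n - 2) mod 5. (62 - 2) mod 5 = 0, so s[62] = s[2] = 1.

1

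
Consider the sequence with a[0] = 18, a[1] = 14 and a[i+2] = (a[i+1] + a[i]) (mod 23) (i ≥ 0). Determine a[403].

5

a[0] = 18, a[1] = 14, a[2] = 9, a[3] = 0, a[4] = 9, a[5] = 9, a[6] = 18, a[7] = 4, a[8] = 22, a[9] = 3, a[10] = 2, a[11] = 5, a[12] = 7, a[13] = 12, a[14] = 19, a[15] = 8, a[16] = 4, a[17] = 12, a[18] = 16, a[19] = 5, a[20] = 21, a[21] = 3, a[22] = 1, a[23] = 4, a[24] = 5, a[25] = 9, a[26] = 14, a[27] = 0, a[28] = 14, a[29] = 14, a[30] = 5, a[31] = 19, a[32] = 1, a[33] = 20, a[34] = 21, a[35] = 18, a[36] = 16, a[37] = 11, a[38] = 4, a[39] = 15, a[40] = 19, a[41] = 11, a[42] = 7, a[43] = 18, a[44] = 2, a[45] = 20, a[46] = 22, a[47] = 19, a[48] = 18, a[49] = 14.
Since (a[48], a[49]) = (a[0], a[1]) = (18, 14) (two consecutive terms determine the rest), the sequence is periodic with period 48.
So a[403] = a[0 + ((403-0) mod 48)] = a[19] = 5.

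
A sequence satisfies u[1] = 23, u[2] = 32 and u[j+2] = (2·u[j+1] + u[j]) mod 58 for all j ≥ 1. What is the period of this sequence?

u[1] = 23; u[2] = 32; u[3] = 29; u[4] = 32; u[5] = 35; u[6] = 44; u[7] = 7; u[8] = 0; u[9] = 7; u[10] = 14; u[11] = 35; u[12] = 26; u[13] = 29; u[14] = 26; u[15] = 23; u[16] = 14; u[17] = 51; u[18] = 0; u[19] = 51; u[20] = 44; u[21] = 23; u[22] = 32.
The sequence repeats with period 20.

20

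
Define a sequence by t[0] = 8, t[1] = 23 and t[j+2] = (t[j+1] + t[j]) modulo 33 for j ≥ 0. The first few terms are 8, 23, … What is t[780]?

Computing terms: t[0] = 8; t[1] = 23; t[2] = 31; t[3] = 21; t[4] = 19; t[5] = 7; t[6] = 26; t[7] = 0; t[8] = 26; t[9] = 26; t[10] = 19; t[11] = 12; t[12] = 31; t[13] = 10; t[14] = 8; t[15] = 18; t[16] = 26; t[17] = 11; t[18] = 4; t[19] = 15; t[20] = 19; t[21] = 1; t[22] = 20; t[23] = 21; t[24] = 8; t[25] = 29; t[26] = 4; t[27] = 0; t[28] = 4; t[29] = 4; t[30] = 8; t[31] = 12; t[32] = 20; t[33] = 32; t[34] = 19; t[35] = 18; t[36] = 4; t[37] = 22; t[38] = 26; t[39] = 15; t[40] = 8; t[41] = 23.
The sequence repeats with period 40.
So t[780] = t[0 + ((780-0) mod 40)] = t[20] = 19.

19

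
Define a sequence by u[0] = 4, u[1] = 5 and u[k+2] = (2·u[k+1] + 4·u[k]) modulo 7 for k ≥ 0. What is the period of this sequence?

48

We have u[0] = 4; u[1] = 5; u[2] = 5; u[3] = 2; u[4] = 3; u[5] = 0; u[6] = 5; u[7] = 3; u[8] = 5; u[9] = 1; u[10] = 1; u[11] = 6; u[12] = 2; u[13] = 0; u[14] = 1; u[15] = 2; u[16] = 1; u[17] = 3; u[18] = 3; u[19] = 4; u[20] = 6; u[21] = 0; u[22] = 3; u[23] = 6; u[24] = 3; u[25] = 2; u[26] = 2; u[27] = 5; u[28] = 4; u[29] = 0; u[30] = 2; u[31] = 4; u[32] = 2; u[33] = 6; u[34] = 6; u[35] = 1; u[36] = 5; u[37] = 0; u[38] = 6; u[39] = 5; u[40] = 6; u[41] = 4; u[42] = 4; u[43] = 3; u[44] = 1; u[45] = 0; u[46] = 4; u[47] = 1; u[48] = 4; u[49] = 5.
The sequence repeats with period 48.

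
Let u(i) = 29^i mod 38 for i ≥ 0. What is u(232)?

23

We have u(0) = 1,  u(1) = 29,  u(2) = 5,  u(3) = 31,  u(4) = 25,  u(5) = 3,  u(6) = 11,  u(7) = 15,  u(8) = 17,  u(9) = 37,  u(10) = 9,  u(11) = 33,  u(12) = 7,  u(13) = 13,  u(14) = 35,  u(15) = 27,  u(16) = 23,  u(17) = 21,  u(18) = 1.
Since u(18) = u(0) = 1, the sequence is periodic with period 18.
(232 - 0) mod 18 = 16, so u(232) = u(16) = 23.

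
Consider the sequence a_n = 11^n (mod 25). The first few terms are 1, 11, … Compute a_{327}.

21

Computing terms: a_0 = 1, a_1 = 11, a_2 = 21, a_3 = 6, a_4 = 16, a_5 = 1.
The sequence repeats with period 5.
(327 - 0) mod 5 = 2, so a_{327} = a_2 = 21.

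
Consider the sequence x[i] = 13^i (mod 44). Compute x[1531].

x[1] = 13, x[2] = 37, x[3] = 41, x[4] = 5, x[5] = 21, x[6] = 9, x[7] = 29, x[8] = 25, x[9] = 17, x[10] = 1, x[11] = 13.
Since x[11] = x[1] = 13, the sequence is periodic with period 10.
So x[1531] = x[1 + ((1531-1) mod 10)] = x[1] = 13.

13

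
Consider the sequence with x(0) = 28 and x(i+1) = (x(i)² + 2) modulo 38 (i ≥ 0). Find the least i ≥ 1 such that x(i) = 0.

Listing terms: x(0) = 28; x(1) = 26; x(2) = 32; x(3) = 0; x(4) = 2; x(5) = 6; x(6) = 0.
Since x(6) = x(3) = 0, the sequence is eventually periodic: after a pre-period of length 3 it cycles with period 3.
The value 0 first appears (with i ≥ 1) at x(3).

3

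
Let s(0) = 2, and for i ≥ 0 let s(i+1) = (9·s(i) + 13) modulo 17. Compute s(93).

4

s(0) = 2, s(1) = 14, s(2) = 3, s(3) = 6, s(4) = 16, s(5) = 4, s(6) = 15, s(7) = 12, s(8) = 2.
Since s(8) = s(0) = 2, the sequence is periodic with period 8.
So s(93) = s(0 + ((93-0) mod 8)) = s(5) = 4.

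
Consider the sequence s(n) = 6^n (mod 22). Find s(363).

s(1) = 6,  s(2) = 14,  s(3) = 18,  s(4) = 20,  s(5) = 10,  s(6) = 16,  s(7) = 8,  s(8) = 4,  s(9) = 2,  s(10) = 12,  s(11) = 6.
Since s(11) = s(1) = 6, the sequence is periodic with period 10.
So s(363) = s(1 + ((363-1) mod 10)) = s(3) = 18.

18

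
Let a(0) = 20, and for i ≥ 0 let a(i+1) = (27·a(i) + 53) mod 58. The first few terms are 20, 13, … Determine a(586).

40

a(0) = 20; a(1) = 13; a(2) = 56; a(3) = 57; a(4) = 26; a(5) = 1; a(6) = 22; a(7) = 9; a(8) = 6; a(9) = 41; a(10) = 0; a(11) = 53; a(12) = 34; a(13) = 43; a(14) = 54; a(15) = 3; a(16) = 18; a(17) = 17; a(18) = 48; a(19) = 15; a(20) = 52; a(21) = 7; a(22) = 10; a(23) = 33; a(24) = 16; a(25) = 21; a(26) = 40; a(27) = 31; a(28) = 20.
The sequence repeats with period 28.
So a(586) = a(0 + ((586-0) mod 28)) = a(26) = 40.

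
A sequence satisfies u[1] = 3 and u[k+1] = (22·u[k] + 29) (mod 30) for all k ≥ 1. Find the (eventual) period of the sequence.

Computing terms: u[1] = 3; u[2] = 5; u[3] = 19; u[4] = 27; u[5] = 23; u[6] = 25; u[7] = 9; u[8] = 17; u[9] = 13; u[10] = 15; u[11] = 29; u[12] = 7; u[13] = 3.
Since u[13] = u[1] = 3, the sequence is periodic with period 12.

12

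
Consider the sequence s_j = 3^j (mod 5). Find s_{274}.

4

Computing terms: s_1 = 3; s_2 = 4; s_3 = 2; s_4 = 1; s_5 = 3.
The sequence repeats with period 4.
So s_{274} = s_{1 + ((274-1) mod 4)} = s_2 = 4.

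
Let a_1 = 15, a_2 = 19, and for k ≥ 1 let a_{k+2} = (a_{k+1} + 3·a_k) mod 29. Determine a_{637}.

19

Computing terms: a_1 = 15,  a_2 = 19,  a_3 = 6,  a_4 = 5,  a_5 = 23,  a_6 = 9,  a_7 = 20,  a_8 = 18,  a_9 = 20,  a_{10} = 16,  a_{11} = 18,  a_{12} = 8,  a_{13} = 4,  a_{14} = 28,  a_{15} = 11,  a_{16} = 8,  a_{17} = 12,  a_{18} = 7,  a_{19} = 14,  a_{20} = 6,  a_{21} = 19,  a_{22} = 8,  a_{23} = 7,  a_{24} = 2,  a_{25} = 23,  a_{26} = 0,  a_{27} = 11,  a_{28} = 11,  a_{29} = 15,  a_{30} = 19.
The sequence repeats with period 28.
(637 - 1) mod 28 = 20, so a_{637} = a_{21} = 19.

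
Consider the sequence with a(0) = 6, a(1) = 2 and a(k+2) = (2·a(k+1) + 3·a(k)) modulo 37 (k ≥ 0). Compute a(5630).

Listing terms: a(0) = 6; a(1) = 2; a(2) = 22; a(3) = 13; a(4) = 18; a(5) = 1; a(6) = 19; a(7) = 4; a(8) = 28; a(9) = 31; a(10) = 35; a(11) = 15; a(12) = 24; a(13) = 19; a(14) = 36; a(15) = 18; a(16) = 33; a(17) = 9; a(18) = 6; a(19) = 2.
The sequence repeats with period 18.
So a(5630) = a(0 + ((5630-0) mod 18)) = a(14) = 36.

36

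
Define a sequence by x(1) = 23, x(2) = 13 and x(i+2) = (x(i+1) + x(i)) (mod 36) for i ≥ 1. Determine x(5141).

We have x(1) = 23; x(2) = 13; x(3) = 0; x(4) = 13; x(5) = 13; x(6) = 26; x(7) = 3; x(8) = 29; x(9) = 32; x(10) = 25; x(11) = 21; x(12) = 10; x(13) = 31; x(14) = 5; x(15) = 0; x(16) = 5; x(17) = 5; x(18) = 10; x(19) = 15; x(20) = 25; x(21) = 4; x(22) = 29; x(23) = 33; x(24) = 26; x(25) = 23; x(26) = 13.
Since (x(25), x(26)) = (x(1), x(2)) = (23, 13) (two consecutive terms determine the rest), the sequence is periodic with period 24.
So x(5141) = x(1 + ((5141-1) mod 24)) = x(5) = 13.

13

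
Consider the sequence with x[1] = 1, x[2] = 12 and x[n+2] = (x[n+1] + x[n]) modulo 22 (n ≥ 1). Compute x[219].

1

Listing terms: x[1] = 1,  x[2] = 12,  x[3] = 13,  x[4] = 3,  x[5] = 16,  x[6] = 19,  x[7] = 13,  x[8] = 10,  x[9] = 1,  x[10] = 11,  x[11] = 12,  x[12] = 1,  x[13] = 13,  x[14] = 14,  x[15] = 5,  x[16] = 19,  x[17] = 2,  x[18] = 21,  x[19] = 1,  x[20] = 0,  x[21] = 1,  x[22] = 1,  x[23] = 2,  x[24] = 3,  x[25] = 5,  x[26] = 8,  x[27] = 13,  x[28] = 21,  x[29] = 12,  x[30] = 11,  x[31] = 1,  x[32] = 12.
The sequence repeats with period 30.
So x[219] = x[1 + ((219-1) mod 30)] = x[9] = 1.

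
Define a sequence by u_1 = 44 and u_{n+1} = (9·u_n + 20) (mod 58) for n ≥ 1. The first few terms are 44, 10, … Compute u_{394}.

We have u_1 = 44, u_2 = 10, u_3 = 52, u_4 = 24, u_5 = 4, u_6 = 56, u_7 = 2, u_8 = 38, u_9 = 14, u_{10} = 30, u_{11} = 0, u_{12} = 20, u_{13} = 26, u_{14} = 22, u_{15} = 44.
Since u_{15} = u_1 = 44, the sequence is periodic with period 14.
(394 - 1) mod 14 = 1, so u_{394} = u_2 = 10.

10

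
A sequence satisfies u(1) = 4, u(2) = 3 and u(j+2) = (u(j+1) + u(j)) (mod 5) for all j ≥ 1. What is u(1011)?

1

Computing terms: u(1) = 4, u(2) = 3, u(3) = 2, u(4) = 0, u(5) = 2, u(6) = 2, u(7) = 4, u(8) = 1, u(9) = 0, u(10) = 1, u(11) = 1, u(12) = 2, u(13) = 3, u(14) = 0, u(15) = 3, u(16) = 3, u(17) = 1, u(18) = 4, u(19) = 0, u(20) = 4, u(21) = 4, u(22) = 3.
The sequence repeats with period 20.
So u(1011) = u(1 + ((1011-1) mod 20)) = u(11) = 1.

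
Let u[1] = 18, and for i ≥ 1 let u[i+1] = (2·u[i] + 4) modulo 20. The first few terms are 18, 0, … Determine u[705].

8

u[1] = 18,  u[2] = 0,  u[3] = 4,  u[4] = 12,  u[5] = 8,  u[6] = 0.
Since u[6] = u[2] = 0, the sequence is eventually periodic: after a pre-period of length 1 it cycles with period 4.
For i ≥ 2, u[i] depends only on (i - 2) mod 4. (705 - 2) mod 4 = 3, so u[705] = u[5] = 8.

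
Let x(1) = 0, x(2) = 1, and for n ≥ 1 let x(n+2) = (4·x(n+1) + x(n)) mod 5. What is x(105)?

Computing terms: x(1) = 0; x(2) = 1; x(3) = 4; x(4) = 2; x(5) = 2; x(6) = 0; x(7) = 2; x(8) = 3; x(9) = 4; x(10) = 4; x(11) = 0; x(12) = 4; x(13) = 1; x(14) = 3; x(15) = 3; x(16) = 0; x(17) = 3; x(18) = 2; x(19) = 1; x(20) = 1; x(21) = 0; x(22) = 1.
Since (x(21), x(22)) = (x(1), x(2)) = (0, 1) (two consecutive terms determine the rest), the sequence is periodic with period 20.
(105 - 1) mod 20 = 4, so x(105) = x(5) = 2.

2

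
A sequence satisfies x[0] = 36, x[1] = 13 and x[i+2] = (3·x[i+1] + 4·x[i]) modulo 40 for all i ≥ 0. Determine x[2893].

1

We have x[0] = 36,  x[1] = 13,  x[2] = 23,  x[3] = 1,  x[4] = 15,  x[5] = 9,  x[6] = 7,  x[7] = 17,  x[8] = 39,  x[9] = 25,  x[10] = 31,  x[11] = 33,  x[12] = 23,  x[13] = 1.
Since (x[12], x[13]) = (x[2], x[3]) = (23, 1) (two consecutive terms determine the rest), the sequence is eventually periodic: after a pre-period of length 2 it cycles with period 10.
For i ≥ 2, x[i] depends only on (i - 2) mod 10. (2893 - 2) mod 10 = 1, so x[2893] = x[3] = 1.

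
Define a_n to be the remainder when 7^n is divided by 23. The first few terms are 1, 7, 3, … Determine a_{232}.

16

a_0 = 1; a_1 = 7; a_2 = 3; a_3 = 21; a_4 = 9; a_5 = 17; a_6 = 4; a_7 = 5; a_8 = 12; a_9 = 15; a_{10} = 13; a_{11} = 22; a_{12} = 16; a_{13} = 20; a_{14} = 2; a_{15} = 14; a_{16} = 6; a_{17} = 19; a_{18} = 18; a_{19} = 11; a_{20} = 8; a_{21} = 10; a_{22} = 1.
The sequence repeats with period 22.
So a_{232} = a_{0 + ((232-0) mod 22)} = a_{12} = 16.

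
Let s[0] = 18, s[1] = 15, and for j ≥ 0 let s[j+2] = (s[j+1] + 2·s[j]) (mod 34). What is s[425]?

15

s[0] = 18; s[1] = 15; s[2] = 17; s[3] = 13; s[4] = 13; s[5] = 5; s[6] = 31; s[7] = 7; s[8] = 1; s[9] = 15; s[10] = 17.
Since (s[9], s[10]) = (s[1], s[2]) = (15, 17) (two consecutive terms determine the rest), the sequence is eventually periodic: after a pre-period of length 1 it cycles with period 8.
For j ≥ 1, s[j] depends only on (j - 1) mod 8. (425 - 1) mod 8 = 0, so s[425] = s[1] = 15.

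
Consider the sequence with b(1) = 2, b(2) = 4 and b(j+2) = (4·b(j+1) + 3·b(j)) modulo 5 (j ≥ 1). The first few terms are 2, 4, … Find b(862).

0

Computing terms: b(1) = 2, b(2) = 4, b(3) = 2, b(4) = 0, b(5) = 1, b(6) = 4, b(7) = 4, b(8) = 3, b(9) = 4, b(10) = 0, b(11) = 2, b(12) = 3, b(13) = 3, b(14) = 1, b(15) = 3, b(16) = 0, b(17) = 4, b(18) = 1, b(19) = 1, b(20) = 2, b(21) = 1, b(22) = 0, b(23) = 3, b(24) = 2, b(25) = 2, b(26) = 4.
The sequence repeats with period 24.
So b(862) = b(1 + ((862-1) mod 24)) = b(22) = 0.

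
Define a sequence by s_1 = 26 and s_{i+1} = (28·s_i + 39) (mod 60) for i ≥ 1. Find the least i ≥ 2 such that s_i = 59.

4

We have s_1 = 26, s_2 = 47, s_3 = 35, s_4 = 59, s_5 = 11, s_6 = 47.
Since s_6 = s_2 = 47, the sequence is eventually periodic: after a pre-period of length 1 it cycles with period 4.
The value 59 first appears (with i ≥ 2) at s_4.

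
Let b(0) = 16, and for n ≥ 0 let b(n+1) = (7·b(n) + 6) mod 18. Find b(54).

We have b(0) = 16, b(1) = 10, b(2) = 4, b(3) = 16.
The sequence repeats with period 3.
(54 - 0) mod 3 = 0, so b(54) = b(0) = 16.

16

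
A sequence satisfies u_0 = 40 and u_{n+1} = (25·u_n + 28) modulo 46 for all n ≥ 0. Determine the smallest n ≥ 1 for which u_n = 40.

Computing terms: u_0 = 40; u_1 = 16; u_2 = 14; u_3 = 10; u_4 = 2; u_5 = 32; u_6 = 0; u_7 = 28; u_8 = 38; u_9 = 12; u_{10} = 6; u_{11} = 40.
Since u_{11} = u_0 = 40, the sequence is periodic with period 11.
The value 40 next appears (with n ≥ 1) at u_{11}.

11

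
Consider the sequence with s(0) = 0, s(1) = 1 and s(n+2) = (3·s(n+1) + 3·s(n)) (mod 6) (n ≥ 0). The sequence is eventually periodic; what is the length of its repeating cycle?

3

We have s(0) = 0; s(1) = 1; s(2) = 3; s(3) = 0; s(4) = 3; s(5) = 3; s(6) = 0.
Since (s(5), s(6)) = (s(2), s(3)) = (3, 0) (two consecutive terms determine the rest), the sequence is eventually periodic: after a pre-period of length 2 it cycles with period 3.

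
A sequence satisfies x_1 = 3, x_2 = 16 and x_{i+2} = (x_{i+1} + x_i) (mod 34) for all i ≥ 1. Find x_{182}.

We have x_1 = 3; x_2 = 16; x_3 = 19; x_4 = 1; x_5 = 20; x_6 = 21; x_7 = 7; x_8 = 28; x_9 = 1; x_{10} = 29; x_{11} = 30; x_{12} = 25; x_{13} = 21; x_{14} = 12; x_{15} = 33; x_{16} = 11; x_{17} = 10; x_{18} = 21; x_{19} = 31; x_{20} = 18; x_{21} = 15; x_{22} = 33; x_{23} = 14; x_{24} = 13; x_{25} = 27; x_{26} = 6; x_{27} = 33; x_{28} = 5; x_{29} = 4; x_{30} = 9; x_{31} = 13; x_{32} = 22; x_{33} = 1; x_{34} = 23; x_{35} = 24; x_{36} = 13; x_{37} = 3; x_{38} = 16.
Since (x_{37}, x_{38}) = (x_1, x_2) = (3, 16) (two consecutive terms determine the rest), the sequence is periodic with period 36.
(182 - 1) mod 36 = 1, so x_{182} = x_2 = 16.

16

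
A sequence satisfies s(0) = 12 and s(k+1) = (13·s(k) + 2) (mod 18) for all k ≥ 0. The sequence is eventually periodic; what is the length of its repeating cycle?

Listing terms: s(0) = 12, s(1) = 14, s(2) = 4, s(3) = 0, s(4) = 2, s(5) = 10, s(6) = 6, s(7) = 8, s(8) = 16, s(9) = 12.
The sequence repeats with period 9.

9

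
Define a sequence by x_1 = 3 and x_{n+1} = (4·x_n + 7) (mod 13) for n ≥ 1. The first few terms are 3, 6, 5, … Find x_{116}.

6

x_1 = 3, x_2 = 6, x_3 = 5, x_4 = 1, x_5 = 11, x_6 = 12, x_7 = 3.
The sequence repeats with period 6.
So x_{116} = x_{1 + ((116-1) mod 6)} = x_2 = 6.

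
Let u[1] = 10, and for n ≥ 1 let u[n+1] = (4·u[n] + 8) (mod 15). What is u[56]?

Listing terms: u[1] = 10,  u[2] = 3,  u[3] = 5,  u[4] = 13,  u[5] = 0,  u[6] = 8,  u[7] = 10.
The sequence repeats with period 6.
So u[56] = u[1 + ((56-1) mod 6)] = u[2] = 3.

3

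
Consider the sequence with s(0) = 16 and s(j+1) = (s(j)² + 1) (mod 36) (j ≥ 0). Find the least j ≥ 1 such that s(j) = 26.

2

s(0) = 16; s(1) = 5; s(2) = 26; s(3) = 29; s(4) = 14; s(5) = 17; s(6) = 2; s(7) = 5.
Since s(7) = s(1) = 5, the sequence is eventually periodic: after a pre-period of length 1 it cycles with period 6.
The value 26 first appears (with j ≥ 1) at s(2).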